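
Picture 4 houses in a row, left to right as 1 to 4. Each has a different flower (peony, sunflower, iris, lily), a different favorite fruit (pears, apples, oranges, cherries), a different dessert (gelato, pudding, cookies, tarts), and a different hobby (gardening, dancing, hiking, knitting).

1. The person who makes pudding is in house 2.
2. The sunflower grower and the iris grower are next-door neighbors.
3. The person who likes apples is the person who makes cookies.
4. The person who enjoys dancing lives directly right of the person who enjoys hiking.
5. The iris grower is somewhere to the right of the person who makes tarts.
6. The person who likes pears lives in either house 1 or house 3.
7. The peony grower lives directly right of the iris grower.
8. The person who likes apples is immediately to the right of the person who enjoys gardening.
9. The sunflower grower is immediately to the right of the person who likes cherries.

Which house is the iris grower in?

3

From clue 1, the person who makes pudding must be in house 2.
That leaves lily as the flower for house 1.
The person who makes tarts is in house 1 (clue 5).
The iris grower is narrowed to house 2 or 3; consider each.
Placing it in house 2 leads to a contradiction, so it's in house 3.
From clue 7, the peony grower must be in house 4.
House 2's flower must be sunflower (nothing else left).
That leaves oranges as the favorite fruit for house 2.
House 4 favorite fruit: only apples fits.
From clue 3, the person who makes cookies must be in house 4.
From clue 8, the person who enjoys gardening must be in house 3.
By clue 9, the person who likes cherries is in house 1.
House 3 favorite fruit: only pears fits.
So house 3 gets gelato for dessert.
By clue 4, the person who enjoys dancing is in house 2.
Clue 4: the person who enjoys hiking is in house 1.
That leaves knitting as the hobby for house 4.
So: house 1 = lily/cherries/tarts/hiking, house 2 = sunflower/oranges/pudding/dancing, house 3 = iris/pears/gelato/gardening, house 4 = peony/apples/cookies/knitting.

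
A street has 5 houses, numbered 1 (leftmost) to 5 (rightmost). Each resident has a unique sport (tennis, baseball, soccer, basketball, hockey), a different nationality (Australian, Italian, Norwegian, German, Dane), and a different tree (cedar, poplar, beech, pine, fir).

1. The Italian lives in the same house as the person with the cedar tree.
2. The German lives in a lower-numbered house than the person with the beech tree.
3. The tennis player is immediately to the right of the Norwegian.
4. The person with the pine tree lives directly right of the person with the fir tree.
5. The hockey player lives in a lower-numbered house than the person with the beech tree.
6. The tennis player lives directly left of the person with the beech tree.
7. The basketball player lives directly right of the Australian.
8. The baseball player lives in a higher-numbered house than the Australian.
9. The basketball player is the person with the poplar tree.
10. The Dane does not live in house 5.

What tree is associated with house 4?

That leaves Italian as the nationality for house 5.
By clue 1, the person with the cedar tree is in house 5.
House 1 tree: only fir fits.
Clue 4: the person with the pine tree is in house 2.
House 4's nationality must be Dane (nothing else left).
The basketball player is narrowed to house 3 or 4; consider each.
Placing it in house 3 leads to a contradiction, so it's in house 4.
Clue 7: the Australian is in house 3.
Clue 9 places the person with the poplar tree in house 4.
The only tree still possible for house 3 is beech.
Clue 6: the tennis player is in house 2.
So house 1 gets hockey for sport.
House 3's sport must be soccer (nothing else left).
So house 5 gets baseball for sport.
By clue 3, the Norwegian is in house 1.
That leaves German as the nationality for house 2.
So: house 1 = hockey/Norwegian/fir, house 2 = tennis/German/pine, house 3 = soccer/Australian/beech, house 4 = basketball/Dane/poplar, house 5 = baseball/Italian/cedar.

poplar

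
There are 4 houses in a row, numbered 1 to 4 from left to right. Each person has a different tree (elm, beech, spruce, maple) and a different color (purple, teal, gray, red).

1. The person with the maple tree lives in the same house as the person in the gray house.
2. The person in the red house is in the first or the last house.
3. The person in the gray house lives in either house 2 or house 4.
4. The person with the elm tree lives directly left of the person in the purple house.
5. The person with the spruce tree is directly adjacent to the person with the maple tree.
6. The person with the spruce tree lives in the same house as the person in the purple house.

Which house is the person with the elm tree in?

The person with the spruce tree is in house 3 (clue 5).
Clue 6: the person in the purple house is in house 3.
Clue 4: the person with the elm tree is in house 2.
House 1's tree must be beech (nothing else left).
House 4 tree: only maple fits.
Clue 1: the person in the gray house is in house 4.
So house 1 gets red for color.
House 2 color: only teal fits.
So: house 1 = beech/red, house 2 = elm/teal, house 3 = spruce/purple, house 4 = maple/gray.

2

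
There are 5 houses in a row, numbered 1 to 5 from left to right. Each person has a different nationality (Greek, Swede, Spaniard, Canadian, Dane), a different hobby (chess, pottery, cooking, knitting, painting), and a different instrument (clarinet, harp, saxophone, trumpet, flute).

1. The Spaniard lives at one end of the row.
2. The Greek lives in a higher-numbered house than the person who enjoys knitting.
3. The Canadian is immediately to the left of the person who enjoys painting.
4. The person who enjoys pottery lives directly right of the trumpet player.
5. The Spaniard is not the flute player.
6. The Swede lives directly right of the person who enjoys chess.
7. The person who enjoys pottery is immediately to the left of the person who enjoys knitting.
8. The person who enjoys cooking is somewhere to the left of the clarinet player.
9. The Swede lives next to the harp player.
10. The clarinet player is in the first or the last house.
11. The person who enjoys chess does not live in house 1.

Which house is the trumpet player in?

2

Clue 10: the clarinet player is in house 5.
So house 1 gets cooking for hobby.
The only hobby still possible for house 5 is painting.
The Canadian is in house 4 (clue 3).
That leaves Dane as the nationality for house 2.
That leaves Swede as the nationality for house 3.
From clue 6, the person who enjoys chess must be in house 2.
House 1's nationality must be Spaniard (nothing else left).
House 5 nationality: only Greek fits.
House 3's hobby must be pottery (nothing else left).
So house 4 gets knitting for hobby.
Clue 4 places the trumpet player in house 2.
So house 1 gets saxophone for instrument.
That leaves flute as the instrument for house 3.
House 4 instrument: only harp fits.
So: house 1 = Spaniard/cooking/saxophone, house 2 = Dane/chess/trumpet, house 3 = Swede/pottery/flute, house 4 = Canadian/knitting/harp, house 5 = Greek/painting/clarinet.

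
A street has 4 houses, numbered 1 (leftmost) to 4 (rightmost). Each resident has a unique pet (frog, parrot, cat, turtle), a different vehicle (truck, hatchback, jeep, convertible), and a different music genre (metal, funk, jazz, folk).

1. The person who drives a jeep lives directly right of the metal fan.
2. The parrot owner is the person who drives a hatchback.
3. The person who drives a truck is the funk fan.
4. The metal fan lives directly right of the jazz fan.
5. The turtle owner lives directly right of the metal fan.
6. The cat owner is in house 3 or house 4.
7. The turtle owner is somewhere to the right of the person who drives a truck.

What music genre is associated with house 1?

House 4 music genre: only folk fits.
The cat owner is narrowed to house 3 or 4; consider each.
Placing it in house 4 leads to a contradiction, so it's in house 3.
House 4's pet must be turtle (nothing else left).
By clue 5, the metal fan is in house 3.
Clue 1: the person who drives a jeep is in house 4.
The jazz fan is in house 2 (clue 4).
That leaves convertible as the vehicle for house 3.
That leaves funk as the music genre for house 1.
Clue 3: the person who drives a truck is in house 1.
That leaves hatchback as the vehicle for house 2.
Clue 2: the parrot owner is in house 2.
House 1's pet must be frog (nothing else left).
So: house 1 = frog/truck/funk, house 2 = parrot/hatchback/jazz, house 3 = cat/convertible/metal, house 4 = turtle/jeep/folk.

funk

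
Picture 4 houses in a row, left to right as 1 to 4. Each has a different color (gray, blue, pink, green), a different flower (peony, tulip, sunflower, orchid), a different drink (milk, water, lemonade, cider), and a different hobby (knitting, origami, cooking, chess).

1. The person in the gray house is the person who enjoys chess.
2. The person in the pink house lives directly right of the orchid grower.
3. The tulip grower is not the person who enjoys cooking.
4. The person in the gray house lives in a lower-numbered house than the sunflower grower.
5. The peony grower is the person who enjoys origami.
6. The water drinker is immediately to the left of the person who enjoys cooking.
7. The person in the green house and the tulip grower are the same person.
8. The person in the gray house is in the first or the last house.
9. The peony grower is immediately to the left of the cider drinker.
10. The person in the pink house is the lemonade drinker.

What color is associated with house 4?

Clue 8 places the person in the gray house in house 1.
Clue 1: the person who enjoys chess is in house 1.
House 1 flower: only orchid fits.
From clue 2, the person in the pink house must be in house 2.
The lemonade drinker is in house 2 (clue 10).
The person in the blue house is narrowed to house 3 or 4; consider each.
Placing it in house 4 leads to a contradiction, so it's in house 3.
That leaves green as the color for house 4.
The tulip grower is in house 4 (clue 7).
From clue 3, the person who enjoys cooking must be in house 2.
The water drinker is in house 1 (clue 6).
The only hobby still possible for house 4 is knitting.
Clue 5 places the peony grower in house 3.
Clue 9: the cider drinker is in house 4.
So house 2 gets sunflower for flower.
That leaves milk as the drink for house 3.
House 3's hobby must be origami (nothing else left).
So: house 1 = gray/orchid/water/chess, house 2 = pink/sunflower/lemonade/cooking, house 3 = blue/peony/milk/origami, house 4 = green/tulip/cider/knitting.

green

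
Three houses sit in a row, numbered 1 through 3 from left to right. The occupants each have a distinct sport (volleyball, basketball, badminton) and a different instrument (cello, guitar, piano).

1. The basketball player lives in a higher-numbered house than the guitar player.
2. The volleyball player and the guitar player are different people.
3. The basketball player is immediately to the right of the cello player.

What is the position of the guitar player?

The only instrument still possible for house 3 is piano.
The basketball player is narrowed to house 2 or 3; consider each.
Placing it in house 2 leads to a contradiction, so it's in house 3.
Clue 3: the cello player is in house 2.
House 1's instrument must be guitar (nothing else left).
Clue 2 places the volleyball player in house 2.
That leaves badminton as the sport for house 1.
So: house 1 = badminton/guitar, house 2 = volleyball/cello, house 3 = basketball/piano.

1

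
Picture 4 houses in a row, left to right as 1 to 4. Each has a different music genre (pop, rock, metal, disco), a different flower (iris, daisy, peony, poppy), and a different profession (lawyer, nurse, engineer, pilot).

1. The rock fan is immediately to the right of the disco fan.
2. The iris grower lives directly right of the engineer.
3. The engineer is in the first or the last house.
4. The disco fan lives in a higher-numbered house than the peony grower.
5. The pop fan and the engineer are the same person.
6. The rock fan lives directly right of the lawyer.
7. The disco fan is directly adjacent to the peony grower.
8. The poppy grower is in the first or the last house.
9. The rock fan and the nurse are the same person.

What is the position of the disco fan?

2

The engineer is in house 1 (clue 3).
By clue 5, the pop fan is in house 1.
From clue 2, the iris grower must be in house 2.
So house 1 gets peony for flower.
The only flower still possible for house 3 is daisy.
The only flower still possible for house 4 is poppy.
Clue 7 places the disco fan in house 2.
Clue 1: the rock fan is in house 3.
The lawyer is in house 2 (clue 6).
Clue 9 places the nurse in house 3.
So house 4 gets metal for music genre.
The only profession still possible for house 4 is pilot.
So: house 1 = pop/peony/engineer, house 2 = disco/iris/lawyer, house 3 = rock/daisy/nurse, house 4 = metal/poppy/pilot.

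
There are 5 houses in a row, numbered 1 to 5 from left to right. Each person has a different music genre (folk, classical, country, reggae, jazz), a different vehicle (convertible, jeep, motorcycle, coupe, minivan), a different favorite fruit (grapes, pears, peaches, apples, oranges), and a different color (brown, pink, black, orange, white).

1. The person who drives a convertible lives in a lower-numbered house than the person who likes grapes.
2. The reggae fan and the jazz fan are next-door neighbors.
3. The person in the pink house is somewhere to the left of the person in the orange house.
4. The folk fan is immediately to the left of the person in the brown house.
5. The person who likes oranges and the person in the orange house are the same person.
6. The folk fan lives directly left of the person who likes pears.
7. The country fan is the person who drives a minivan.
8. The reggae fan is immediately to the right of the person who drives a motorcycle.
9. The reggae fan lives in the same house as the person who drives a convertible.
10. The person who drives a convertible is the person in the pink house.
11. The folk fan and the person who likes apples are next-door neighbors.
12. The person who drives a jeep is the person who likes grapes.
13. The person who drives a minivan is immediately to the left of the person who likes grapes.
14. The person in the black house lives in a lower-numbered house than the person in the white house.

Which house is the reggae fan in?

2

So house 1 gets black for color.
The country fan is narrowed to house 2 or 3 or 4; consider each.
Placing it in house 2 and house 3 leads to a contradiction, so it's in house 4.
Clue 7 places the person who drives a minivan in house 4.
The person who likes grapes is in house 5 (clue 13).
Clue 12 places the person who drives a jeep in house 5.
That leaves classical as the music genre for house 5.
So house 5 gets white for color.
The reggae fan is narrowed to house 2 or 3; consider each.
Placing it in house 3 leads to a contradiction, so it's in house 2.
The person who drives a motorcycle is in house 1 (clue 8).
Clue 9 places the person who drives a convertible in house 2.
Clue 10 places the person in the pink house in house 2.
House 3's vehicle must be coupe (nothing else left).
Clue 4 places the folk fan in house 3.
Clue 4 places the person in the brown house in house 4.
By clue 6, the person who likes pears is in house 4.
House 1's music genre must be jazz (nothing else left).
So house 1 gets peaches for favorite fruit.
The only favorite fruit still possible for house 2 is apples.
So house 3 gets oranges for favorite fruit.
House 3 color: only orange fits.
So: house 1 = jazz/motorcycle/peaches/black, house 2 = reggae/convertible/apples/pink, house 3 = folk/coupe/oranges/orange, house 4 = country/minivan/pears/brown, house 5 = classical/jeep/grapes/white.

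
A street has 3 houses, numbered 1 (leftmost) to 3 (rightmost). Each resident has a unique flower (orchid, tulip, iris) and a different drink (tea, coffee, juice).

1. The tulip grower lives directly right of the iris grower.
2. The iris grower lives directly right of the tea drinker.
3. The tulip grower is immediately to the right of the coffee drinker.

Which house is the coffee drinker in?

2

From clue 2, the iris grower must be in house 2.
Clue 2: the tea drinker is in house 1.
House 1 flower: only orchid fits.
That leaves tulip as the flower for house 3.
The only drink still possible for house 2 is coffee.
The only drink still possible for house 3 is juice.
So: house 1 = orchid/tea, house 2 = iris/coffee, house 3 = tulip/juice.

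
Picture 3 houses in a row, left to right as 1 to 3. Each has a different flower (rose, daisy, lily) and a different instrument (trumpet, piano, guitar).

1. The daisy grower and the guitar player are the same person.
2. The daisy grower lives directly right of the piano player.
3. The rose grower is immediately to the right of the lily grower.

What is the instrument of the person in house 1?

trumpet

That leaves lily as the flower for house 1.
By clue 3, the rose grower is in house 2.
House 3's flower must be daisy (nothing else left).
The guitar player is in house 3 (clue 1).
By clue 2, the piano player is in house 2.
That leaves trumpet as the instrument for house 1.
So: house 1 = lily/trumpet, house 2 = rose/piano, house 3 = daisy/guitar.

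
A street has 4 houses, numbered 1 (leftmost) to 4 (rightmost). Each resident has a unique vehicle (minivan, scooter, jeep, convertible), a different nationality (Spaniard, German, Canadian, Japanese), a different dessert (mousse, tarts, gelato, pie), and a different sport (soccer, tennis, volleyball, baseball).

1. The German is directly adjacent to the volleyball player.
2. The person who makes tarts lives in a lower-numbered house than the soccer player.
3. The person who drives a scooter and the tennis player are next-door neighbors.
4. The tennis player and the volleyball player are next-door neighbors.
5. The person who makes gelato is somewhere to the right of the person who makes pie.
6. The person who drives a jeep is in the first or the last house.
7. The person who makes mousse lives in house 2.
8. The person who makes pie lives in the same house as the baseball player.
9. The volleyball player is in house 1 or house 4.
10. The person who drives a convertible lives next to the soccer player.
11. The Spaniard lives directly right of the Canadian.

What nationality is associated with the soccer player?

Spaniard

From clue 7, the person who makes mousse must be in house 2.
House 4's dessert must be gelato (nothing else left).
The person who drives a jeep is narrowed to house 1 or 4; consider each.
Placing it in house 1 leads to a contradiction, so it's in house 4.
The German is narrowed to house 2 or 3; consider each.
Placing it in house 3 leads to a contradiction, so it's in house 2.
Clue 1: the volleyball player is in house 1.
By clue 4, the tennis player is in house 2.
That leaves baseball as the sport for house 3.
The only sport still possible for house 4 is soccer.
From clue 8, the person who makes pie must be in house 3.
From clue 10, the person who drives a convertible must be in house 3.
The Spaniard is in house 4 (clue 11).
The Canadian is in house 3 (clue 11).
House 2's vehicle must be minivan (nothing else left).
The only nationality still possible for house 1 is Japanese.
House 1's dessert must be tarts (nothing else left).
So house 1 gets scooter for vehicle.
So: house 1 = scooter/Japanese/tarts/volleyball, house 2 = minivan/German/mousse/tennis, house 3 = convertible/Canadian/pie/baseball, house 4 = jeep/Spaniard/gelato/soccer.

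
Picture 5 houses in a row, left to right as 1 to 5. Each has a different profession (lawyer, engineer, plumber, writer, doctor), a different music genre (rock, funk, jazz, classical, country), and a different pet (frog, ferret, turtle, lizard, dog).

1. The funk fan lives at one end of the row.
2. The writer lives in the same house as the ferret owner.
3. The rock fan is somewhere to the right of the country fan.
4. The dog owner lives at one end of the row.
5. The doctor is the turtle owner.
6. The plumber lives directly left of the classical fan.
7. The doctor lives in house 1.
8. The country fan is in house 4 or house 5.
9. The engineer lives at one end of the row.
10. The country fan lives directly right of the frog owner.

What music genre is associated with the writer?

country

By clue 7, the doctor is in house 1.
From clue 8, the country fan must be in house 4.
Clue 10 places the frog owner in house 3.
From clue 3, the rock fan must be in house 5.
Clue 5 places the turtle owner in house 1.
The only profession still possible for house 3 is lawyer.
House 5 profession: only engineer fits.
That leaves funk as the music genre for house 1.
The only music genre still possible for house 2 is jazz.
House 3 music genre: only classical fits.
House 5 pet: only dog fits.
From clue 6, the plumber must be in house 2.
House 4's profession must be writer (nothing else left).
The ferret owner is in house 4 (clue 2).
The only pet still possible for house 2 is lizard.
So: house 1 = doctor/funk/turtle, house 2 = plumber/jazz/lizard, house 3 = lawyer/classical/frog, house 4 = writer/country/ferret, house 5 = engineer/rock/dog.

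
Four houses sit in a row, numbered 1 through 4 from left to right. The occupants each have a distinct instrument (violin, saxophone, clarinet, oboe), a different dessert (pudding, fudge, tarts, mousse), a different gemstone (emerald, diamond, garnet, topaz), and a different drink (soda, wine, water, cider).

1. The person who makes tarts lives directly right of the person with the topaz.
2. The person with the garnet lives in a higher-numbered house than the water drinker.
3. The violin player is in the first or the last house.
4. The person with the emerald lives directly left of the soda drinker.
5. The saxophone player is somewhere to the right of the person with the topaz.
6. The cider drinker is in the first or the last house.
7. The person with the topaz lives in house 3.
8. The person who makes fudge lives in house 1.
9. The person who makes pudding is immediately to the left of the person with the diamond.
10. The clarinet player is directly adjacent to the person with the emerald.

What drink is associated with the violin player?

water

From clue 7, the person with the topaz must be in house 3.
Clue 8 places the person who makes fudge in house 1.
House 1 gemstone: only emerald fits.
By clue 1, the person who makes tarts is in house 4.
Clue 4 places the soda drinker in house 2.
Clue 5: the saxophone player is in house 4.
Clue 9 places the person who makes pudding in house 3.
From clue 9, the person with the diamond must be in house 4.
From clue 10, the clarinet player must be in house 2.
That leaves oboe as the instrument for house 3.
House 2's dessert must be mousse (nothing else left).
So house 2 gets garnet for gemstone.
Clue 2 places the water drinker in house 1.
House 1 instrument: only violin fits.
So house 3 gets wine for drink.
The only drink still possible for house 4 is cider.
So: house 1 = violin/fudge/emerald/water, house 2 = clarinet/mousse/garnet/soda, house 3 = oboe/pudding/topaz/wine, house 4 = saxophone/tarts/diamond/cider.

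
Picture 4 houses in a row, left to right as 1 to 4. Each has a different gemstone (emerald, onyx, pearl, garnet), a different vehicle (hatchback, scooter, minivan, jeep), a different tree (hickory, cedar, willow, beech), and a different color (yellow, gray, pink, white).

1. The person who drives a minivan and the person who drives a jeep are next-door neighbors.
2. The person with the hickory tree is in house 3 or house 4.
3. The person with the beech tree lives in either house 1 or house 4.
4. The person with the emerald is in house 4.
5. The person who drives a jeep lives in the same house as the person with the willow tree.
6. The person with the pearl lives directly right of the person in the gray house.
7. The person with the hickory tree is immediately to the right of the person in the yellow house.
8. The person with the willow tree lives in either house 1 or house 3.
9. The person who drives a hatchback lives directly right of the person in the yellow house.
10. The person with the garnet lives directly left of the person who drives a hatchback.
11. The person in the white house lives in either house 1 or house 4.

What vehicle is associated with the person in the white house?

Clue 4: the person with the emerald is in house 4.
That leaves onyx as the gemstone for house 1.
House 2's tree must be cedar (nothing else left).
The person with the garnet is narrowed to house 2 or 3; consider each.
Placing it in house 2 leads to a contradiction, so it's in house 3.
Clue 10: the person who drives a hatchback is in house 4.
So house 2 gets pearl for gemstone.
So house 2 gets minivan for vehicle.
From clue 6, the person in the gray house must be in house 1.
The person in the yellow house is in house 3 (clue 9).
House 2's color must be pink (nothing else left).
So house 4 gets white for color.
The person with the hickory tree is in house 4 (clue 7).
House 1 tree: only beech fits.
The only tree still possible for house 3 is willow.
Clue 5 places the person who drives a jeep in house 3.
House 1's vehicle must be scooter (nothing else left).
So: house 1 = onyx/scooter/beech/gray, house 2 = pearl/minivan/cedar/pink, house 3 = garnet/jeep/willow/yellow, house 4 = emerald/hatchback/hickory/white.

hatchback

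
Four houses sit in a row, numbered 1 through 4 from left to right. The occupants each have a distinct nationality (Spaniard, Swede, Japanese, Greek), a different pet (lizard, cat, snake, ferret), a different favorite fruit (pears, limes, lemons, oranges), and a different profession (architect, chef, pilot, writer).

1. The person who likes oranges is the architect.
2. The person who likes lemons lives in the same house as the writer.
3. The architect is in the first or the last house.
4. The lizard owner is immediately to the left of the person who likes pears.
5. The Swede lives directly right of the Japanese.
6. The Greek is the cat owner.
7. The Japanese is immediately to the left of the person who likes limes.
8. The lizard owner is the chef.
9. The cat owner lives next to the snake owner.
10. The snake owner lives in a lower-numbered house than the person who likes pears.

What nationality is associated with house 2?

The person who likes oranges is narrowed to house 1 or 4; consider each.
Placing it in house 4 leads to a contradiction, so it's in house 1.
Clue 1: the architect is in house 1.
The lizard owner is narrowed to house 2 or 3; consider each.
Placing it in house 2 leads to a contradiction, so it's in house 3.
The person who likes pears is in house 4 (clue 4).
Clue 8 places the chef in house 3.
The person who likes lemons is in house 2 (clue 2).
By clue 2, the writer is in house 2.
House 4's pet must be ferret (nothing else left).
That leaves limes as the favorite fruit for house 3.
So house 4 gets pilot for profession.
The Japanese is in house 2 (clue 7).
So house 1 gets Greek for nationality.
That leaves Spaniard as the nationality for house 4.
The cat owner is in house 1 (clue 6).
From clue 9, the snake owner must be in house 2.
House 3 nationality: only Swede fits.
So: house 1 = Greek/cat/oranges/architect, house 2 = Japanese/snake/lemons/writer, house 3 = Swede/lizard/limes/chef, house 4 = Spaniard/ferret/pears/pilot.

Japanese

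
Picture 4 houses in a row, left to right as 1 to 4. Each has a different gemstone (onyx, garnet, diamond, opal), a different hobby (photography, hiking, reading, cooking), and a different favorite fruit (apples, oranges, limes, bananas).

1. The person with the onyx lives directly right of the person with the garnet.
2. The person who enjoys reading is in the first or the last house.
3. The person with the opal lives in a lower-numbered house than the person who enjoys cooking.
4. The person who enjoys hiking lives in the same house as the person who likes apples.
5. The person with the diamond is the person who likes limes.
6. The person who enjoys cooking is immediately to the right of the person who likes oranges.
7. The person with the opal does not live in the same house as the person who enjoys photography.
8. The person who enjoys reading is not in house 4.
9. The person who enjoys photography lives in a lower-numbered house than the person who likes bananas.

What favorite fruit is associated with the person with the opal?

The person who enjoys reading is in house 1 (clue 8).
The person who enjoys photography is narrowed to house 2 or 3; consider each.
Placing it in house 2 leads to a contradiction, so it's in house 3.
By clue 9, the person who likes bananas is in house 4.
From clue 4, the person who enjoys hiking must be in house 2.
Clue 4: the person who likes apples is in house 2.
That leaves onyx as the gemstone for house 4.
The only hobby still possible for house 4 is cooking.
From clue 1, the person with the garnet must be in house 3.
Clue 6 places the person who likes oranges in house 3.
So house 1 gets diamond for gemstone.
House 2 gemstone: only opal fits.
That leaves limes as the favorite fruit for house 1.
So: house 1 = diamond/reading/limes, house 2 = opal/hiking/apples, house 3 = garnet/photography/oranges, house 4 = onyx/cooking/bananas.

apples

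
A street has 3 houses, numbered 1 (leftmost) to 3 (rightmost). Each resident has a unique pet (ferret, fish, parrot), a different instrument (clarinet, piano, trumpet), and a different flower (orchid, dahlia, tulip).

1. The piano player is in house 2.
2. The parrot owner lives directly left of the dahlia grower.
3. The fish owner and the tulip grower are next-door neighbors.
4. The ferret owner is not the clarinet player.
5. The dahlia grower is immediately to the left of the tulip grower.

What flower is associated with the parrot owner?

Clue 1: the piano player is in house 2.
Clue 5: the dahlia grower is in house 2.
By clue 5, the tulip grower is in house 3.
So house 1 gets orchid for flower.
Clue 2 places the parrot owner in house 1.
From clue 3, the fish owner must be in house 2.
The only pet still possible for house 3 is ferret.
The clarinet player is in house 1 (clue 4).
The only instrument still possible for house 3 is trumpet.
So: house 1 = parrot/clarinet/orchid, house 2 = fish/piano/dahlia, house 3 = ferret/trumpet/tulip.

orchid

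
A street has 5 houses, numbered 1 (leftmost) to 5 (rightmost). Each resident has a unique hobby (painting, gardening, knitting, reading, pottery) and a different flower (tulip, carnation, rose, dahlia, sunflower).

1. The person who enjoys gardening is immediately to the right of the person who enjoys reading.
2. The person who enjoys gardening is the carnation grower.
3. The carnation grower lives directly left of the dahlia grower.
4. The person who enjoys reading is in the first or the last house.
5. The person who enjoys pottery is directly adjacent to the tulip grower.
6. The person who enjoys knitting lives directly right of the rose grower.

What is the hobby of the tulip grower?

knitting

Clue 4 places the person who enjoys reading in house 1.
By clue 1, the person who enjoys gardening is in house 2.
By clue 2, the carnation grower is in house 2.
By clue 3, the dahlia grower is in house 3.
Clue 6 places the person who enjoys knitting in house 5.
From clue 6, the rose grower must be in house 4.
House 1 flower: only sunflower fits.
House 5's flower must be tulip (nothing else left).
Clue 5 places the person who enjoys pottery in house 4.
That leaves painting as the hobby for house 3.
So: house 1 = reading/sunflower, house 2 = gardening/carnation, house 3 = painting/dahlia, house 4 = pottery/rose, house 5 = knitting/tulip.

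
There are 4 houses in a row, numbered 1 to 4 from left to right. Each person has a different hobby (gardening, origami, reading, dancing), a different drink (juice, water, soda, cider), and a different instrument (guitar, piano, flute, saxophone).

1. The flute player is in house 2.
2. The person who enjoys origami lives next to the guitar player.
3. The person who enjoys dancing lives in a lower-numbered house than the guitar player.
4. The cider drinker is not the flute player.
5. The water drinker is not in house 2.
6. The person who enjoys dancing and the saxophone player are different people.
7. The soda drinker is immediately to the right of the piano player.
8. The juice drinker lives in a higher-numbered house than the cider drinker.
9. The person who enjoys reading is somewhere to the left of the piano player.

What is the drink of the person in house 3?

Clue 1 places the flute player in house 2.
House 1 instrument: only saxophone fits.
House 4 instrument: only guitar fits.
Clue 2: the person who enjoys origami is in house 3.
The soda drinker is in house 4 (clue 7).
House 2's hobby must be dancing (nothing else left).
House 4 hobby: only gardening fits.
That leaves juice as the drink for house 2.
That leaves piano as the instrument for house 3.
From clue 8, the cider drinker must be in house 1.
That leaves reading as the hobby for house 1.
House 3's drink must be water (nothing else left).
So: house 1 = reading/cider/saxophone, house 2 = dancing/juice/flute, house 3 = origami/water/piano, house 4 = gardening/soda/guitar.

water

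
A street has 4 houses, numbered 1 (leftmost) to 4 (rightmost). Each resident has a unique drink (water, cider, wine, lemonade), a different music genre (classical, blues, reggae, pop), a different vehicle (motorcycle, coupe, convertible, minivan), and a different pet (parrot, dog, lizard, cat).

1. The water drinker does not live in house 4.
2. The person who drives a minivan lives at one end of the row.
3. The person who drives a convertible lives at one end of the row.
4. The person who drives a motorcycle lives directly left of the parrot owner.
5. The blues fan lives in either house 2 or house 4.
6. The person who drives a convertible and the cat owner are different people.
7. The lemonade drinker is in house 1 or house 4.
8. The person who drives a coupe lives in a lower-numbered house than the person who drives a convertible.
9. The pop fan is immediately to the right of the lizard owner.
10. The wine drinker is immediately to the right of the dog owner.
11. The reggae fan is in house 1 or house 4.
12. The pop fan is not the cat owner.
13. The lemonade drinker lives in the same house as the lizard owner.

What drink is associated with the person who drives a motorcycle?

wine

By clue 8, the person who drives a convertible is in house 4.
Clue 13: the lemonade drinker is in house 1.
By clue 13, the lizard owner is in house 1.
That leaves minivan as the vehicle for house 1.
Clue 9 places the pop fan in house 2.
By clue 12, the cat owner is in house 3.
The only music genre still possible for house 3 is classical.
House 2's pet must be dog (nothing else left).
House 4's pet must be parrot (nothing else left).
By clue 4, the person who drives a motorcycle is in house 3.
From clue 10, the wine drinker must be in house 3.
That leaves cider as the drink for house 4.
House 1 music genre: only reggae fits.
That leaves blues as the music genre for house 4.
That leaves coupe as the vehicle for house 2.
The only drink still possible for house 2 is water.
So: house 1 = lemonade/reggae/minivan/lizard, house 2 = water/pop/coupe/dog, house 3 = wine/classical/motorcycle/cat, house 4 = cider/blues/convertible/parrot.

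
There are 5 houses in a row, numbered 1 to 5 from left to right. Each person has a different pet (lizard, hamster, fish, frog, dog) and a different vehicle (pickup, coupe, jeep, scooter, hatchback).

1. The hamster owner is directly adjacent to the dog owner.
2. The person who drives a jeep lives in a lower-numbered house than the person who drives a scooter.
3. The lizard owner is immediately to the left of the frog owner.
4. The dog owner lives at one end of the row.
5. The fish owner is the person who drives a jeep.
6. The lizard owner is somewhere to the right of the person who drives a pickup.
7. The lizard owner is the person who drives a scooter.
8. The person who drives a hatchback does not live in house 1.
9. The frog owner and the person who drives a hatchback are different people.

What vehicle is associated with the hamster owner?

The dog owner is narrowed to house 1 or 5; consider each.
Placing it in house 5 leads to a contradiction, so it's in house 1.
Clue 1: the hamster owner is in house 2.
House 5's pet must be frog (nothing else left).
Clue 3 places the lizard owner in house 4.
Clue 5 places the person who drives a jeep in house 3.
The person who drives a scooter is in house 4 (clue 7).
House 3's pet must be fish (nothing else left).
The only vehicle still possible for house 2 is hatchback.
House 5's vehicle must be coupe (nothing else left).
House 1's vehicle must be pickup (nothing else left).
So: house 1 = dog/pickup, house 2 = hamster/hatchback, house 3 = fish/jeep, house 4 = lizard/scooter, house 5 = frog/coupe.

hatchback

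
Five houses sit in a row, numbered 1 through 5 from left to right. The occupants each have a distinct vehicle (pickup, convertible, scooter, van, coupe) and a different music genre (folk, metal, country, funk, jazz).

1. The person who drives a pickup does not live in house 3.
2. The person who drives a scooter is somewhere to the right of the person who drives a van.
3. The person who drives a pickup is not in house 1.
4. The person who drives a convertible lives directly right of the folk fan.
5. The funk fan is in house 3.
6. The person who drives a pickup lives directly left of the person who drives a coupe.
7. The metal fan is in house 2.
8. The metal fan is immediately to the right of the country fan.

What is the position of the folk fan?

4

By clue 5, the funk fan is in house 3.
The metal fan is in house 2 (clue 7).
From clue 8, the country fan must be in house 1.
So house 1 gets van for vehicle.
So house 5 gets jazz for music genre.
The person who drives a convertible is in house 5 (clue 4).
House 3 vehicle: only coupe fits.
House 4 music genre: only folk fits.
Clue 6: the person who drives a pickup is in house 2.
That leaves scooter as the vehicle for house 4.
So: house 1 = van/country, house 2 = pickup/metal, house 3 = coupe/funk, house 4 = scooter/folk, house 5 = convertible/jazz.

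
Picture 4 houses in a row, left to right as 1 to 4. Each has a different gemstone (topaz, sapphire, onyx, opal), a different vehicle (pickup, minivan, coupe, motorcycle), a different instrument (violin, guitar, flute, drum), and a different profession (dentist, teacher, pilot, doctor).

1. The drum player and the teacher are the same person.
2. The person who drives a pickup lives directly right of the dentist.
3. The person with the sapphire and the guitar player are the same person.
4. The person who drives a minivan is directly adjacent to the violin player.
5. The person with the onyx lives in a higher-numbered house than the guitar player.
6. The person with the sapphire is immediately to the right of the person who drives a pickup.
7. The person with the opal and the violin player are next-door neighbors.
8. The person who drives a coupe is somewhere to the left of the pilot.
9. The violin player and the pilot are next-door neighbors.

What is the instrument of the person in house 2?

violin

By clue 3, the person with the sapphire is in house 3.
By clue 3, the guitar player is in house 3.
From clue 5, the person with the onyx must be in house 4.
By clue 6, the person who drives a pickup is in house 2.
From clue 2, the dentist must be in house 1.
Clue 7: the person with the opal is in house 1.
Clue 7: the violin player is in house 2.
Clue 9 places the pilot in house 3.
House 2 gemstone: only topaz fits.
That leaves motorcycle as the vehicle for house 4.
Clue 1: the drum player is in house 4.
From clue 1, the teacher must be in house 4.
The person who drives a coupe is in house 1 (clue 8).
The only vehicle still possible for house 3 is minivan.
That leaves flute as the instrument for house 1.
That leaves doctor as the profession for house 2.
So: house 1 = opal/coupe/flute/dentist, house 2 = topaz/pickup/violin/doctor, house 3 = sapphire/minivan/guitar/pilot, house 4 = onyx/motorcycle/drum/teacher.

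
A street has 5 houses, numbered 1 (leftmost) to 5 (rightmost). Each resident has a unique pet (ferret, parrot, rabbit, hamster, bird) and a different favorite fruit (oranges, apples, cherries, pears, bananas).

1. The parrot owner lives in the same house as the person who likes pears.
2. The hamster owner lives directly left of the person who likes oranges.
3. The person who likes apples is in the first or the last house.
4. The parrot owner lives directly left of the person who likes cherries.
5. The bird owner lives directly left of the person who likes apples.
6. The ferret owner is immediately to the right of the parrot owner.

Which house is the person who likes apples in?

Clue 5: the bird owner is in house 4.
From clue 5, the person who likes apples must be in house 5.
The only pet still possible for house 5 is rabbit.
The ferret owner is narrowed to house 2 or 3; consider each.
Placing it in house 3 leads to a contradiction, so it's in house 2.
The parrot owner is in house 1 (clue 6).
The only pet still possible for house 3 is hamster.
Clue 1: the person who likes pears is in house 1.
From clue 2, the person who likes oranges must be in house 4.
Clue 4 places the person who likes cherries in house 2.
That leaves bananas as the favorite fruit for house 3.
So: house 1 = parrot/pears, house 2 = ferret/cherries, house 3 = hamster/bananas, house 4 = bird/oranges, house 5 = rabbit/apples.

5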